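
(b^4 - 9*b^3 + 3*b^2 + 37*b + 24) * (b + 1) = b^5 - 8*b^4 - 6*b^3 + 40*b^2 + 61*b + 24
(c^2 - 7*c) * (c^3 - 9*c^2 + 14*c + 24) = c^5 - 16*c^4 + 77*c^3 - 74*c^2 - 168*c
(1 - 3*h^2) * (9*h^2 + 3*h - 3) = -27*h^4 - 9*h^3 + 18*h^2 + 3*h - 3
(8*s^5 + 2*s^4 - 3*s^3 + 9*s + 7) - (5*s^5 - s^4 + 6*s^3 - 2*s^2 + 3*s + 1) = 3*s^5 + 3*s^4 - 9*s^3 + 2*s^2 + 6*s + 6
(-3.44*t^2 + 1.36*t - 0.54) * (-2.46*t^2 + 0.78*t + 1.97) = 8.4624*t^4 - 6.0288*t^3 - 4.3876*t^2 + 2.258*t - 1.0638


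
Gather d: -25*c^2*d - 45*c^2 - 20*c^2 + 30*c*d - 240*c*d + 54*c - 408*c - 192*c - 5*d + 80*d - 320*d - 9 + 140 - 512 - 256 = -65*c^2 - 546*c + d*(-25*c^2 - 210*c - 245) - 637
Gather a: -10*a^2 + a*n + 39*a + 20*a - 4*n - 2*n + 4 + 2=-10*a^2 + a*(n + 59) - 6*n + 6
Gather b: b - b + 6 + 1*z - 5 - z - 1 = 0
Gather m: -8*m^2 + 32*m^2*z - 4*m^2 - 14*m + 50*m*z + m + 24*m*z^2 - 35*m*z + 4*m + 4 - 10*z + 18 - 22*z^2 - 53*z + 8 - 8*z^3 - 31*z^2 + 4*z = m^2*(32*z - 12) + m*(24*z^2 + 15*z - 9) - 8*z^3 - 53*z^2 - 59*z + 30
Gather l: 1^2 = 1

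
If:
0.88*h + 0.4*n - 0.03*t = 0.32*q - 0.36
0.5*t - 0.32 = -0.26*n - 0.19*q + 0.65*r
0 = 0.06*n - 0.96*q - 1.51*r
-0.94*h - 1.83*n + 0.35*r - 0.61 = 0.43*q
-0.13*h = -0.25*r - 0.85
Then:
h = 2.00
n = -2.65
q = 3.55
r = -2.36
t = -2.40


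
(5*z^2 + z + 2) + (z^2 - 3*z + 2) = 6*z^2 - 2*z + 4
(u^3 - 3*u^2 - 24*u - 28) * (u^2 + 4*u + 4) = u^5 + u^4 - 32*u^3 - 136*u^2 - 208*u - 112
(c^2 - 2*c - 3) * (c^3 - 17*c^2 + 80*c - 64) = c^5 - 19*c^4 + 111*c^3 - 173*c^2 - 112*c + 192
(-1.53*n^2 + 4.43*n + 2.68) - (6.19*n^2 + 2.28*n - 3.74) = -7.72*n^2 + 2.15*n + 6.42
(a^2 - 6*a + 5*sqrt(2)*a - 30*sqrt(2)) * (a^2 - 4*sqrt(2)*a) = a^4 - 6*a^3 + sqrt(2)*a^3 - 40*a^2 - 6*sqrt(2)*a^2 + 240*a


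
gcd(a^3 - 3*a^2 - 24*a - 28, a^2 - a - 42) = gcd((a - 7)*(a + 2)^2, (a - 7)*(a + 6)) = a - 7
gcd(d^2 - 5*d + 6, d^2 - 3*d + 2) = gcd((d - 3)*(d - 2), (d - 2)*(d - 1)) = d - 2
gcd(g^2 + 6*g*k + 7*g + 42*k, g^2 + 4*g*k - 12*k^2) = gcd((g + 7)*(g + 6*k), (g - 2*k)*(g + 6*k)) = g + 6*k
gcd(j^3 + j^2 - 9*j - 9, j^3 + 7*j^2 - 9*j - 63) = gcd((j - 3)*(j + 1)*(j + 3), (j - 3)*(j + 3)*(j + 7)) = j^2 - 9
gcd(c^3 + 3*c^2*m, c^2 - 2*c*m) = c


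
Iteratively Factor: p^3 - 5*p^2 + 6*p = (p)*(p^2 - 5*p + 6) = p*(p - 2)*(p - 3)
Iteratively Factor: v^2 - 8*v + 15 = (v - 3)*(v - 5)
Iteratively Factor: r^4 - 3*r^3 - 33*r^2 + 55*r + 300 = (r - 5)*(r^3 + 2*r^2 - 23*r - 60) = (r - 5)*(r + 4)*(r^2 - 2*r - 15) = (r - 5)*(r + 3)*(r + 4)*(r - 5)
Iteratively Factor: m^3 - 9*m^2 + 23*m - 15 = (m - 1)*(m^2 - 8*m + 15) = (m - 5)*(m - 1)*(m - 3)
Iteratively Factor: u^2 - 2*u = (u)*(u - 2)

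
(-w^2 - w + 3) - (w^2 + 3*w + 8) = -2*w^2 - 4*w - 5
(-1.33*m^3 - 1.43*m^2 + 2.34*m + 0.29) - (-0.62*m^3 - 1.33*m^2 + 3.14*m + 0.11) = -0.71*m^3 - 0.0999999999999999*m^2 - 0.8*m + 0.18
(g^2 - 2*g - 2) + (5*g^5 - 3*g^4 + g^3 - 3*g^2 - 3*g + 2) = 5*g^5 - 3*g^4 + g^3 - 2*g^2 - 5*g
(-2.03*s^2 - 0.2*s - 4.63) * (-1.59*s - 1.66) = 3.2277*s^3 + 3.6878*s^2 + 7.6937*s + 7.6858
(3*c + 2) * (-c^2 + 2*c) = -3*c^3 + 4*c^2 + 4*c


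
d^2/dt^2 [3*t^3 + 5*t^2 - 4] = 18*t + 10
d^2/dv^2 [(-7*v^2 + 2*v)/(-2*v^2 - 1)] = 2*(-8*v^3 - 42*v^2 + 12*v + 7)/(8*v^6 + 12*v^4 + 6*v^2 + 1)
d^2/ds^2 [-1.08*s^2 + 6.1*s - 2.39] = -2.16000000000000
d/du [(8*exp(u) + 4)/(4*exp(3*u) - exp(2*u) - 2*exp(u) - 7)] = 8*((2*exp(u) + 1)*(-6*exp(2*u) + exp(u) + 1) + 4*exp(3*u) - exp(2*u) - 2*exp(u) - 7)*exp(u)/(-4*exp(3*u) + exp(2*u) + 2*exp(u) + 7)^2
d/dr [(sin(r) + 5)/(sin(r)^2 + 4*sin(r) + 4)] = -(sin(r) + 8)*cos(r)/(sin(r) + 2)^3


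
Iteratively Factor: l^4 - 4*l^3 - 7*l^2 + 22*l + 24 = (l - 3)*(l^3 - l^2 - 10*l - 8) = (l - 3)*(l + 2)*(l^2 - 3*l - 4) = (l - 3)*(l + 1)*(l + 2)*(l - 4)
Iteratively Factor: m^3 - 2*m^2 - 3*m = (m)*(m^2 - 2*m - 3) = m*(m + 1)*(m - 3)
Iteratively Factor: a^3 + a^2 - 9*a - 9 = (a + 1)*(a^2 - 9) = (a + 1)*(a + 3)*(a - 3)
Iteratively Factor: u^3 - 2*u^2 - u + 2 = (u - 1)*(u^2 - u - 2) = (u - 2)*(u - 1)*(u + 1)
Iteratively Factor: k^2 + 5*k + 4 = (k + 1)*(k + 4)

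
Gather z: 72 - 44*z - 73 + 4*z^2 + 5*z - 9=4*z^2 - 39*z - 10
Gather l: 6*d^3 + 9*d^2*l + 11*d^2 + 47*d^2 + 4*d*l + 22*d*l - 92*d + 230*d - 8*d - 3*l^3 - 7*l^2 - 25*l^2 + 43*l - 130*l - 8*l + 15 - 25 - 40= 6*d^3 + 58*d^2 + 130*d - 3*l^3 - 32*l^2 + l*(9*d^2 + 26*d - 95) - 50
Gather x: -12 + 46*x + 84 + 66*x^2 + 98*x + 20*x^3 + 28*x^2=20*x^3 + 94*x^2 + 144*x + 72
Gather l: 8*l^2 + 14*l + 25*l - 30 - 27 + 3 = 8*l^2 + 39*l - 54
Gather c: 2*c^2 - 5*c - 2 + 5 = 2*c^2 - 5*c + 3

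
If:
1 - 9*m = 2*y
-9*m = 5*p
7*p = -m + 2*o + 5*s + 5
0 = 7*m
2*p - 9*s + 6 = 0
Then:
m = 0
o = -25/6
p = 0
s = 2/3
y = 1/2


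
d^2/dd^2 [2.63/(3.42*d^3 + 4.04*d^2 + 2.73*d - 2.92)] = (-(53.9676*d + 21.2504)*(3.42*d^3 + 4.04*d^2 + 2.73*d - 2.92) + 2.63*(10.26*d^2 + 8.08*d + 2.73)*(20.52*d^2 + 16.16*d + 5.46))/(3.42*d^3 + 4.04*d^2 + 2.73*d - 2.92)^3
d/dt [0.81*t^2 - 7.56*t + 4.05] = 1.62*t - 7.56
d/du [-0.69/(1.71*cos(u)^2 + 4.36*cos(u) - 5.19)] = -(2.3598*cos(u) + 3.0084)*sin(u)/(1.71*cos(u)^2 + 4.36*cos(u) - 5.19)^2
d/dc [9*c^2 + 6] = 18*c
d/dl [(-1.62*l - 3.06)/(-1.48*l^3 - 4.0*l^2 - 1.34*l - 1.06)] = (2.3976*l^3 + 6.48*l^2 + 2.1708*l - (1.62*l + 3.06)*(4.44*l^2 + 8.0*l + 1.34) + 1.7172)/(1.48*l^3 + 4.0*l^2 + 1.34*l + 1.06)^2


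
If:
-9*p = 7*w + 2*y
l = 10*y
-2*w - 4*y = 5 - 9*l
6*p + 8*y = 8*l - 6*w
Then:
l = -25/12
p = 215/24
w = -275/24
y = -5/24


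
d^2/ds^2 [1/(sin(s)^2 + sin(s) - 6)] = (-4*sin(s)^4 - 3*sin(s)^3 - 19*sin(s)^2 + 14)/(sin(s)^2 + sin(s) - 6)^3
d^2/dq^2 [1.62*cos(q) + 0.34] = -1.62*cos(q)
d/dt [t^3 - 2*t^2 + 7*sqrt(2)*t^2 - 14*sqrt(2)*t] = 3*t^2 - 4*t + 14*sqrt(2)*t - 14*sqrt(2)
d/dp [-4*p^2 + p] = 1 - 8*p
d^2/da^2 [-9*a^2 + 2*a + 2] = -18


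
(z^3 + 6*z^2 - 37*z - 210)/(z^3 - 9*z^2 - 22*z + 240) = (z + 7)/(z - 8)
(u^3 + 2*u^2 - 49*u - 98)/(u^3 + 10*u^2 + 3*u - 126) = (u^2 - 5*u - 14)/(u^2 + 3*u - 18)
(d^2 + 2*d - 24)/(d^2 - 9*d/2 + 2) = 2*(d + 6)/(2*d - 1)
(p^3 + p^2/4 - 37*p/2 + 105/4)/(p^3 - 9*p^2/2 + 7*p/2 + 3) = (4*p^2 + 13*p - 35)/(2*(2*p^2 - 3*p - 2))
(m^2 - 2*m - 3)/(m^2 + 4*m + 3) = (m - 3)/(m + 3)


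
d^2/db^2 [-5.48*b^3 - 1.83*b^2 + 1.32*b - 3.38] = -32.88*b - 3.66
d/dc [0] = 0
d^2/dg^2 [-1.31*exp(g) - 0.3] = -1.31*exp(g)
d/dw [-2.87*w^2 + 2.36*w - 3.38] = 2.36 - 5.74*w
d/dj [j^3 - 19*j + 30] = 3*j^2 - 19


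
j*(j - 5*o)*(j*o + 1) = j^3*o - 5*j^2*o^2 + j^2 - 5*j*o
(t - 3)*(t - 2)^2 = t^3 - 7*t^2 + 16*t - 12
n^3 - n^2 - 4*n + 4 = (n - 2)*(n - 1)*(n + 2)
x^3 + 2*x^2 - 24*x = x*(x - 4)*(x + 6)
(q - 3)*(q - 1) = q^2 - 4*q + 3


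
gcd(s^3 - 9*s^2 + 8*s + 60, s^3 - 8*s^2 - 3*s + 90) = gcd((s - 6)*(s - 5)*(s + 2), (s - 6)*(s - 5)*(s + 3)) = s^2 - 11*s + 30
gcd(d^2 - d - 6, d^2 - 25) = 1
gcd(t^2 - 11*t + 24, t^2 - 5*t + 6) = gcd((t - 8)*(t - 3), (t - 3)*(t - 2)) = t - 3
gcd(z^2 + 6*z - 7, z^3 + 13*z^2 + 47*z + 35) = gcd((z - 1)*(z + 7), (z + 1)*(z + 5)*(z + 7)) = z + 7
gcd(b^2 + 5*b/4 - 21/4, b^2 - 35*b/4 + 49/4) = b - 7/4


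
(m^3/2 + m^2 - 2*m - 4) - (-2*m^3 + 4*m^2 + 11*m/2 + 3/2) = 5*m^3/2 - 3*m^2 - 15*m/2 - 11/2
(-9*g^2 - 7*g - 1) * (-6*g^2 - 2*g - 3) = 54*g^4 + 60*g^3 + 47*g^2 + 23*g + 3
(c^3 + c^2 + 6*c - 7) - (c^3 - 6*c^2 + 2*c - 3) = 7*c^2 + 4*c - 4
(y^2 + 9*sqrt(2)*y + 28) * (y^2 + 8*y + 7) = y^4 + 8*y^3 + 9*sqrt(2)*y^3 + 35*y^2 + 72*sqrt(2)*y^2 + 63*sqrt(2)*y + 224*y + 196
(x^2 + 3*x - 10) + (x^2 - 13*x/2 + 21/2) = 2*x^2 - 7*x/2 + 1/2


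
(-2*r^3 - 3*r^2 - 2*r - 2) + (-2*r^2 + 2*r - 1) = -2*r^3 - 5*r^2 - 3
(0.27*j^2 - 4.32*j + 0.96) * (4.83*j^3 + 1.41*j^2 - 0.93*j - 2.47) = 1.3041*j^5 - 20.4849*j^4 - 1.7055*j^3 + 4.7043*j^2 + 9.7776*j - 2.3712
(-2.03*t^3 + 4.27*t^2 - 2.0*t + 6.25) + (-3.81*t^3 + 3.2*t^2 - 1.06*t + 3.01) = -5.84*t^3 + 7.47*t^2 - 3.06*t + 9.26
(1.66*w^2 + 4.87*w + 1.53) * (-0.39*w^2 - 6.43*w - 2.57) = -0.6474*w^4 - 12.5731*w^3 - 36.177*w^2 - 22.3538*w - 3.9321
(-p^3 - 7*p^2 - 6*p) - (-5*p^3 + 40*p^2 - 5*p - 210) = 4*p^3 - 47*p^2 - p + 210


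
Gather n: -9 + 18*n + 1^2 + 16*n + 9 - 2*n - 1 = 32*n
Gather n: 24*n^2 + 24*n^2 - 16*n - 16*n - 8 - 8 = 48*n^2 - 32*n - 16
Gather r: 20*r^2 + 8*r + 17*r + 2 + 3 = 20*r^2 + 25*r + 5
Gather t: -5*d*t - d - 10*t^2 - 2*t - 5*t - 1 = -d - 10*t^2 + t*(-5*d - 7) - 1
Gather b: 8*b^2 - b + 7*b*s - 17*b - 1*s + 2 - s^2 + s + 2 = 8*b^2 + b*(7*s - 18) - s^2 + 4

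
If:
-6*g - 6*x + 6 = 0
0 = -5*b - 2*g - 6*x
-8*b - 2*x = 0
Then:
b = 2/11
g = 19/11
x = -8/11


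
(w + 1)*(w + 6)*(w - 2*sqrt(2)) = w^3 - 2*sqrt(2)*w^2 + 7*w^2 - 14*sqrt(2)*w + 6*w - 12*sqrt(2)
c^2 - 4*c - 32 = (c - 8)*(c + 4)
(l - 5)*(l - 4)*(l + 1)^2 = l^4 - 7*l^3 + 3*l^2 + 31*l + 20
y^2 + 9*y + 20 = (y + 4)*(y + 5)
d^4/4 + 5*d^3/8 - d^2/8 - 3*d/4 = d*(d/4 + 1/2)*(d - 1)*(d + 3/2)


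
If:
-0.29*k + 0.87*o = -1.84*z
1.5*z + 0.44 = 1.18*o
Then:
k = 10.1583869082408*z + 1.11864406779661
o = 1.27118644067797*z + 0.372881355932203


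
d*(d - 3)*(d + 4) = d^3 + d^2 - 12*d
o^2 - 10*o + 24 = (o - 6)*(o - 4)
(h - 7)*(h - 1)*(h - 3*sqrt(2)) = h^3 - 8*h^2 - 3*sqrt(2)*h^2 + 7*h + 24*sqrt(2)*h - 21*sqrt(2)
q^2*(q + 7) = q^3 + 7*q^2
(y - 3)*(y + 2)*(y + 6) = y^3 + 5*y^2 - 12*y - 36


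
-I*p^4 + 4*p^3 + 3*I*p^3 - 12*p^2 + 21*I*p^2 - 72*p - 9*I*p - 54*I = (p - 6)*(p + 3)*(p + 3*I)*(-I*p + 1)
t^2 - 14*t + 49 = (t - 7)^2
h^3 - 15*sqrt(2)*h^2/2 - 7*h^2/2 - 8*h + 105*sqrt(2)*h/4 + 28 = (h - 7/2)*(h - 8*sqrt(2))*(h + sqrt(2)/2)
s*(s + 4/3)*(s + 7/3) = s^3 + 11*s^2/3 + 28*s/9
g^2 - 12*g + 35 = (g - 7)*(g - 5)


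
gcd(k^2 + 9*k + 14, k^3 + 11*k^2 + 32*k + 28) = k^2 + 9*k + 14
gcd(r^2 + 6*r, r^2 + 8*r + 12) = r + 6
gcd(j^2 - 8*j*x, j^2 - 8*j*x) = -j^2 + 8*j*x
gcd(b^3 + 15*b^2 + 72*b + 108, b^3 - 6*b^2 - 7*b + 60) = b + 3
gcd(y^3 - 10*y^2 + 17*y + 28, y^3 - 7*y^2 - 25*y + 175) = y - 7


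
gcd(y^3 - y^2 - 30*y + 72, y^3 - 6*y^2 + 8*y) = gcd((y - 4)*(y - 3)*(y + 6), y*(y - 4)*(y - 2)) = y - 4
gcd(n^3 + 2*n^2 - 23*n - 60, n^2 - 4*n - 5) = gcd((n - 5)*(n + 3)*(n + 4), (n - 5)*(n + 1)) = n - 5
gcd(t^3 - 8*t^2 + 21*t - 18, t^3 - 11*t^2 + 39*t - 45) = t^2 - 6*t + 9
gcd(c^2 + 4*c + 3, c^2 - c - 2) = c + 1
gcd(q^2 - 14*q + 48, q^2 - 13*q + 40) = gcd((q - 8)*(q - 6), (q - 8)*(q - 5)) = q - 8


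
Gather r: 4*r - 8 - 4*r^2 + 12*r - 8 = -4*r^2 + 16*r - 16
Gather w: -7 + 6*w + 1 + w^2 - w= w^2 + 5*w - 6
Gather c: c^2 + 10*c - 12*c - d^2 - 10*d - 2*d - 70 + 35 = c^2 - 2*c - d^2 - 12*d - 35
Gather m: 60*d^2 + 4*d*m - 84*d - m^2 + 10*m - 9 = 60*d^2 - 84*d - m^2 + m*(4*d + 10) - 9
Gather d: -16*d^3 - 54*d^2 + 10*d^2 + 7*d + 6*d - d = -16*d^3 - 44*d^2 + 12*d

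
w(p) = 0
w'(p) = 0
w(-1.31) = 0.00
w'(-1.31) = 0.00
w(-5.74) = 0.00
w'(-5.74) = 0.00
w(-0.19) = 0.00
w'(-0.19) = 0.00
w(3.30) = 0.00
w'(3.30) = 0.00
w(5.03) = 0.00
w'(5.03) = 0.00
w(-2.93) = 0.00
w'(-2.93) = 0.00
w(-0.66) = 0.00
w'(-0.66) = 0.00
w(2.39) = 0.00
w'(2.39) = 0.00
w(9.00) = 0.00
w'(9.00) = 0.00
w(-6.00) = 0.00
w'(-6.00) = 0.00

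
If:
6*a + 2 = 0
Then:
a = -1/3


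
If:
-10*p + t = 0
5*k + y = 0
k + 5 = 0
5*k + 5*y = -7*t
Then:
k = -5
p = -10/7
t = -100/7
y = 25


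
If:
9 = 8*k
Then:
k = 9/8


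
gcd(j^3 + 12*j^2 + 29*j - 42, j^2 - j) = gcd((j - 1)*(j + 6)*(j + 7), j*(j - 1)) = j - 1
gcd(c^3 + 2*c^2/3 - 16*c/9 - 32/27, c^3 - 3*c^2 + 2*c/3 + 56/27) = c^2 - 2*c/3 - 8/9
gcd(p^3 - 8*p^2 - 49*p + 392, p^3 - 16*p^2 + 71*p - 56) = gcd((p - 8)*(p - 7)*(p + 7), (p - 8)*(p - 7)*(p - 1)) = p^2 - 15*p + 56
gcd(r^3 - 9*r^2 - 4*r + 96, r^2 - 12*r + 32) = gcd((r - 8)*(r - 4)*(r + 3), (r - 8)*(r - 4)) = r^2 - 12*r + 32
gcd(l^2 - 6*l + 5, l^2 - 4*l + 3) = l - 1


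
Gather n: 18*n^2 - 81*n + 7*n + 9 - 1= 18*n^2 - 74*n + 8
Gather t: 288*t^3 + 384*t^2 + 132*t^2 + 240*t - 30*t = 288*t^3 + 516*t^2 + 210*t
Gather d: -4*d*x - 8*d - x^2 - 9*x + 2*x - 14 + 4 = d*(-4*x - 8) - x^2 - 7*x - 10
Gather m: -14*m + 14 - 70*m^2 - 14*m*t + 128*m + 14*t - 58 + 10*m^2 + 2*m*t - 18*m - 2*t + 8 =-60*m^2 + m*(96 - 12*t) + 12*t - 36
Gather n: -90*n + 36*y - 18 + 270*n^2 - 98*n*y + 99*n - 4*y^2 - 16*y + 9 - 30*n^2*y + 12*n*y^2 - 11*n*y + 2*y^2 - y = n^2*(270 - 30*y) + n*(12*y^2 - 109*y + 9) - 2*y^2 + 19*y - 9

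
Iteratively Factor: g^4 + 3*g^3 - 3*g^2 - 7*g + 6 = (g + 2)*(g^3 + g^2 - 5*g + 3) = (g - 1)*(g + 2)*(g^2 + 2*g - 3) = (g - 1)*(g + 2)*(g + 3)*(g - 1)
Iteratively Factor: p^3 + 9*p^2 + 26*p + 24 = (p + 3)*(p^2 + 6*p + 8) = (p + 2)*(p + 3)*(p + 4)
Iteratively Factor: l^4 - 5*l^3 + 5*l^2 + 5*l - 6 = (l - 3)*(l^3 - 2*l^2 - l + 2) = (l - 3)*(l + 1)*(l^2 - 3*l + 2) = (l - 3)*(l - 1)*(l + 1)*(l - 2)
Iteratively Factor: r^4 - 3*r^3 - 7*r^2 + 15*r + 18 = (r + 1)*(r^3 - 4*r^2 - 3*r + 18) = (r - 3)*(r + 1)*(r^2 - r - 6) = (r - 3)^2*(r + 1)*(r + 2)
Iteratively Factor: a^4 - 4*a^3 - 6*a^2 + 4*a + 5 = (a + 1)*(a^3 - 5*a^2 - a + 5) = (a - 5)*(a + 1)*(a^2 - 1) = (a - 5)*(a + 1)^2*(a - 1)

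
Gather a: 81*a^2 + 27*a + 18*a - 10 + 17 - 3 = 81*a^2 + 45*a + 4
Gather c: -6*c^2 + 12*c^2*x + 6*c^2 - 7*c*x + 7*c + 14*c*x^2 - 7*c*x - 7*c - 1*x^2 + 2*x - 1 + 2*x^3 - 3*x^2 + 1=12*c^2*x + c*(14*x^2 - 14*x) + 2*x^3 - 4*x^2 + 2*x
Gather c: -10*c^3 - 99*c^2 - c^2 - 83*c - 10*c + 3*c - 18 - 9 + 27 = -10*c^3 - 100*c^2 - 90*c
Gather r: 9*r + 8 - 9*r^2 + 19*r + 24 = -9*r^2 + 28*r + 32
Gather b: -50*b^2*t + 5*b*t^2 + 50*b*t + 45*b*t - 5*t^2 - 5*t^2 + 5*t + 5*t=-50*b^2*t + b*(5*t^2 + 95*t) - 10*t^2 + 10*t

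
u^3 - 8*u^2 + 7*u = u*(u - 7)*(u - 1)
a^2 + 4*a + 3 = (a + 1)*(a + 3)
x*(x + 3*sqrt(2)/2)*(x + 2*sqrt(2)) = x^3 + 7*sqrt(2)*x^2/2 + 6*x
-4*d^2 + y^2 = (-2*d + y)*(2*d + y)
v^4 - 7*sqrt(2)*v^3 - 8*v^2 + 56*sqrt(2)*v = v*(v - 7*sqrt(2))*(v - 2*sqrt(2))*(v + 2*sqrt(2))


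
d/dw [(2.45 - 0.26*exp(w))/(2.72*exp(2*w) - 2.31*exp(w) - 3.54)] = (0.7072*exp(2*w) - 13.328*exp(w) + 6.5799)*exp(w)/(7.3984*exp(4*w) - 12.5664*exp(3*w) - 13.9215*exp(2*w) + 16.3548*exp(w) + 12.5316)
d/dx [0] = 0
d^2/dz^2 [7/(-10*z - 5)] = -56/(5*(2*z + 1)^3)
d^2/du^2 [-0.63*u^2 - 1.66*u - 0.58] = -1.26000000000000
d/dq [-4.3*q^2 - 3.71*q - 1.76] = -8.6*q - 3.71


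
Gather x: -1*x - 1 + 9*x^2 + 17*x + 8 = 9*x^2 + 16*x + 7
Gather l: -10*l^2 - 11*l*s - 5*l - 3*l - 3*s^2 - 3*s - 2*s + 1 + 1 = -10*l^2 + l*(-11*s - 8) - 3*s^2 - 5*s + 2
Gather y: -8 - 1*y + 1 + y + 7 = 0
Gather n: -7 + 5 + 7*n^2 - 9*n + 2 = 7*n^2 - 9*n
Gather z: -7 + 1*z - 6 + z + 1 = 2*z - 12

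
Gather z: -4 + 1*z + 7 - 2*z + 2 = 5 - z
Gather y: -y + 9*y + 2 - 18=8*y - 16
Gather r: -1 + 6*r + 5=6*r + 4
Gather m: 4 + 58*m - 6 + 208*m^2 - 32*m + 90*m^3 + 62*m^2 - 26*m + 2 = 90*m^3 + 270*m^2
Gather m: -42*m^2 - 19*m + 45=-42*m^2 - 19*m + 45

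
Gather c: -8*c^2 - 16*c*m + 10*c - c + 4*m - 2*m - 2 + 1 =-8*c^2 + c*(9 - 16*m) + 2*m - 1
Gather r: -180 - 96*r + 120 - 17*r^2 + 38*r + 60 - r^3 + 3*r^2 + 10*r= -r^3 - 14*r^2 - 48*r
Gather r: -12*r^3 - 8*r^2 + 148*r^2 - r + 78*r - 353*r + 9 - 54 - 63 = -12*r^3 + 140*r^2 - 276*r - 108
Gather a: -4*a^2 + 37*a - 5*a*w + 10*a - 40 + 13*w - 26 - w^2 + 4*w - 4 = -4*a^2 + a*(47 - 5*w) - w^2 + 17*w - 70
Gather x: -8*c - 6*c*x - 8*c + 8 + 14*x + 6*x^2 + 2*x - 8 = -16*c + 6*x^2 + x*(16 - 6*c)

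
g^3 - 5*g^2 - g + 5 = (g - 5)*(g - 1)*(g + 1)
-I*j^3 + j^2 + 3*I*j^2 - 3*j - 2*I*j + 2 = (j - 2)*(j + I)*(-I*j + I)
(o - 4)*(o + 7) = o^2 + 3*o - 28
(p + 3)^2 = p^2 + 6*p + 9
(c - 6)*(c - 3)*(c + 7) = c^3 - 2*c^2 - 45*c + 126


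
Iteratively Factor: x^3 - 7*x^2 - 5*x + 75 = (x - 5)*(x^2 - 2*x - 15) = (x - 5)^2*(x + 3)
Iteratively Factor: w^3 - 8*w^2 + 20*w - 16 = (w - 2)*(w^2 - 6*w + 8) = (w - 4)*(w - 2)*(w - 2)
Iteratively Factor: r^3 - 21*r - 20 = (r - 5)*(r^2 + 5*r + 4) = (r - 5)*(r + 1)*(r + 4)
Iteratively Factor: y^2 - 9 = (y + 3)*(y - 3)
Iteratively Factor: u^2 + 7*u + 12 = (u + 4)*(u + 3)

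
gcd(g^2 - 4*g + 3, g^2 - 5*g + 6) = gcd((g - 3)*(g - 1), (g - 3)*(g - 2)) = g - 3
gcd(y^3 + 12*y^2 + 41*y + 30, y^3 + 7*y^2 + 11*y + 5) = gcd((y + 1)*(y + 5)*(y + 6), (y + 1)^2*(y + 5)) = y^2 + 6*y + 5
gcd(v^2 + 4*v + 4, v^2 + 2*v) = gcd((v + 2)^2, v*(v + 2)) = v + 2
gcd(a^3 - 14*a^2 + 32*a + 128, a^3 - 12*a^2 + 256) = a^2 - 16*a + 64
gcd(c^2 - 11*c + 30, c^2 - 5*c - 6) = c - 6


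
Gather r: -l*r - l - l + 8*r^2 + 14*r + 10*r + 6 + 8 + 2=-2*l + 8*r^2 + r*(24 - l) + 16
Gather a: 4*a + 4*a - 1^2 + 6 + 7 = 8*a + 12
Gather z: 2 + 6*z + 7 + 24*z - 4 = 30*z + 5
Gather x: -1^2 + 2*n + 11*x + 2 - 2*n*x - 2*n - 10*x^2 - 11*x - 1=-2*n*x - 10*x^2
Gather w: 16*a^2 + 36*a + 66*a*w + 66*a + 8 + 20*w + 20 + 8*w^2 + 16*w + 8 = 16*a^2 + 102*a + 8*w^2 + w*(66*a + 36) + 36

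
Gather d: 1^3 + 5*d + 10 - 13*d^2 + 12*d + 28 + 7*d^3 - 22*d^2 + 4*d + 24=7*d^3 - 35*d^2 + 21*d + 63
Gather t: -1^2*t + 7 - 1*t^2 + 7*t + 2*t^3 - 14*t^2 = 2*t^3 - 15*t^2 + 6*t + 7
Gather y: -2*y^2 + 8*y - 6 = -2*y^2 + 8*y - 6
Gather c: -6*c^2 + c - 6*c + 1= -6*c^2 - 5*c + 1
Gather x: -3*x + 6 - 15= -3*x - 9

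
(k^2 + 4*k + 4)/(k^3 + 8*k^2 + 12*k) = (k + 2)/(k*(k + 6))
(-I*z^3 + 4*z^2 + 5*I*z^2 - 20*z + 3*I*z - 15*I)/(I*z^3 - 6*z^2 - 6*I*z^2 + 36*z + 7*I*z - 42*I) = (-z^3 + z^2*(5 - 4*I) + z*(3 + 20*I) - 15)/(z^3 + 6*z^2*(-1 + I) + z*(7 - 36*I) - 42)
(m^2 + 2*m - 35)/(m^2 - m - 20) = (m + 7)/(m + 4)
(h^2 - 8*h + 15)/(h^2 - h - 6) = (h - 5)/(h + 2)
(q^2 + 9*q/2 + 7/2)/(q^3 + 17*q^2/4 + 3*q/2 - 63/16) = 8*(q + 1)/(8*q^2 + 6*q - 9)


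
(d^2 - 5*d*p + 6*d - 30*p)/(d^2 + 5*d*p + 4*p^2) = (d^2 - 5*d*p + 6*d - 30*p)/(d^2 + 5*d*p + 4*p^2)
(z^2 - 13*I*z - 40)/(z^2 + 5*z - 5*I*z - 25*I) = (z - 8*I)/(z + 5)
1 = 1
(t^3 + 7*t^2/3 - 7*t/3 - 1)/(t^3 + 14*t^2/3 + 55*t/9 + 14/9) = 3*(t^2 + 2*t - 3)/(3*t^2 + 13*t + 14)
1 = 1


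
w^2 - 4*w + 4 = (w - 2)^2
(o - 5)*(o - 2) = o^2 - 7*o + 10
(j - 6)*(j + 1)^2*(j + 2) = j^4 - 2*j^3 - 19*j^2 - 28*j - 12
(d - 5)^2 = d^2 - 10*d + 25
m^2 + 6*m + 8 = (m + 2)*(m + 4)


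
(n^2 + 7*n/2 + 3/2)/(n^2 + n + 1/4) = 2*(n + 3)/(2*n + 1)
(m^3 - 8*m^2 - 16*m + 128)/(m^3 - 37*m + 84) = (m^2 - 4*m - 32)/(m^2 + 4*m - 21)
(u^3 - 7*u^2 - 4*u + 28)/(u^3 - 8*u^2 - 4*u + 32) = (u - 7)/(u - 8)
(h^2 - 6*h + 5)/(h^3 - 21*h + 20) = (h - 5)/(h^2 + h - 20)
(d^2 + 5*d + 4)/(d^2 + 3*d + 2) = (d + 4)/(d + 2)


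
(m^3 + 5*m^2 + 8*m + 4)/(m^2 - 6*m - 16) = (m^2 + 3*m + 2)/(m - 8)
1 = 1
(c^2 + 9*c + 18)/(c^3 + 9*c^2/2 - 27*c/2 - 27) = 2*(c + 3)/(2*c^2 - 3*c - 9)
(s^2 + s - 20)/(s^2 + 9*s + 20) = (s - 4)/(s + 4)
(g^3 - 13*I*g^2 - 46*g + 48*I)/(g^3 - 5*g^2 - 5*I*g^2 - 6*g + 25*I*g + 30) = (g - 8*I)/(g - 5)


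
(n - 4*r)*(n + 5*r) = n^2 + n*r - 20*r^2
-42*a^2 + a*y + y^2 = (-6*a + y)*(7*a + y)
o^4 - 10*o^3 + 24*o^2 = o^2*(o - 6)*(o - 4)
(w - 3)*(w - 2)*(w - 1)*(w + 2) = w^4 - 4*w^3 - w^2 + 16*w - 12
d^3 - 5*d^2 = d^2*(d - 5)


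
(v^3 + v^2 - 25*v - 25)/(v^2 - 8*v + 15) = (v^2 + 6*v + 5)/(v - 3)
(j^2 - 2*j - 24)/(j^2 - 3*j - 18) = (j + 4)/(j + 3)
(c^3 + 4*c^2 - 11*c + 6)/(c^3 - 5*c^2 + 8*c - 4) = (c^2 + 5*c - 6)/(c^2 - 4*c + 4)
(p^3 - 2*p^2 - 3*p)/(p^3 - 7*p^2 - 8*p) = (p - 3)/(p - 8)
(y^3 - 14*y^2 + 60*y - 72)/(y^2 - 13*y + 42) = (y^2 - 8*y + 12)/(y - 7)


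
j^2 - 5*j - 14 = (j - 7)*(j + 2)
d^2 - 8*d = d*(d - 8)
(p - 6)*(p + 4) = p^2 - 2*p - 24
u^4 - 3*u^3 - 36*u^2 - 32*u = u*(u - 8)*(u + 1)*(u + 4)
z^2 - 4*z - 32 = (z - 8)*(z + 4)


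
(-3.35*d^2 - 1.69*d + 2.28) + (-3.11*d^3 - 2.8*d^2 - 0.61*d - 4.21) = -3.11*d^3 - 6.15*d^2 - 2.3*d - 1.93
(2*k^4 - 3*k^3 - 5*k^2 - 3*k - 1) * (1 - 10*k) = -20*k^5 + 32*k^4 + 47*k^3 + 25*k^2 + 7*k - 1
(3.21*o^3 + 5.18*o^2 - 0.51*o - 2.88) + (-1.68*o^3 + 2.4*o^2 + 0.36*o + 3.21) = 1.53*o^3 + 7.58*o^2 - 0.15*o + 0.33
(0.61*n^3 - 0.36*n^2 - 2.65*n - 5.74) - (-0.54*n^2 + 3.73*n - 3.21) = 0.61*n^3 + 0.18*n^2 - 6.38*n - 2.53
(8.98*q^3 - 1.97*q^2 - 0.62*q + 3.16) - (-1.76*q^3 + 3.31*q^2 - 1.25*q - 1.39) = 10.74*q^3 - 5.28*q^2 + 0.63*q + 4.55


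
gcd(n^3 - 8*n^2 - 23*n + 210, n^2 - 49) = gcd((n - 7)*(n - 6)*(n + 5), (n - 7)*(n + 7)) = n - 7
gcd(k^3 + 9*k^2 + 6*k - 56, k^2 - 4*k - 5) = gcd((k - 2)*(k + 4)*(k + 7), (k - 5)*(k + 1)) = 1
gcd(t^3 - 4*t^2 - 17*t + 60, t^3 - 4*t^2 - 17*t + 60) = t^3 - 4*t^2 - 17*t + 60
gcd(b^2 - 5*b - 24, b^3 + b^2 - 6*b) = b + 3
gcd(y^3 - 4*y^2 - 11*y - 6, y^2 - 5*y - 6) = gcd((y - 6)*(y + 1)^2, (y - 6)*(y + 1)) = y^2 - 5*y - 6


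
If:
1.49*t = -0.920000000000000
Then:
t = -0.62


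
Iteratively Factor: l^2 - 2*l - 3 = (l + 1)*(l - 3)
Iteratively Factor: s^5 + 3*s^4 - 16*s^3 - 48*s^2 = (s + 4)*(s^4 - s^3 - 12*s^2) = (s + 3)*(s + 4)*(s^3 - 4*s^2) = (s - 4)*(s + 3)*(s + 4)*(s^2) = s*(s - 4)*(s + 3)*(s + 4)*(s)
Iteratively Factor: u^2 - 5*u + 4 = (u - 1)*(u - 4)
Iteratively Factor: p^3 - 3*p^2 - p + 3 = (p - 1)*(p^2 - 2*p - 3) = (p - 3)*(p - 1)*(p + 1)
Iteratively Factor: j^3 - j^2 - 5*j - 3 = (j - 3)*(j^2 + 2*j + 1) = (j - 3)*(j + 1)*(j + 1)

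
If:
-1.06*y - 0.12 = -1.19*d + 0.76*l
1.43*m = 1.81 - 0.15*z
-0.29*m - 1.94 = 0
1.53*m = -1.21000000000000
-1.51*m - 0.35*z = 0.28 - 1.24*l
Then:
No Solution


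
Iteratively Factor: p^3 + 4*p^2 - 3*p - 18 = (p - 2)*(p^2 + 6*p + 9) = (p - 2)*(p + 3)*(p + 3)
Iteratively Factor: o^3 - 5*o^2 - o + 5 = (o + 1)*(o^2 - 6*o + 5) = (o - 1)*(o + 1)*(o - 5)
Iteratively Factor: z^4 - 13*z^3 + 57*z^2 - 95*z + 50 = (z - 5)*(z^3 - 8*z^2 + 17*z - 10) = (z - 5)*(z - 2)*(z^2 - 6*z + 5) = (z - 5)^2*(z - 2)*(z - 1)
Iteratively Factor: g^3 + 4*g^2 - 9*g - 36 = (g - 3)*(g^2 + 7*g + 12) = (g - 3)*(g + 3)*(g + 4)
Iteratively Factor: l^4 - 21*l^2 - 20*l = (l + 1)*(l^3 - l^2 - 20*l) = l*(l + 1)*(l^2 - l - 20) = l*(l + 1)*(l + 4)*(l - 5)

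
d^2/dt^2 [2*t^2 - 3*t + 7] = 4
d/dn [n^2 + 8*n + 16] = 2*n + 8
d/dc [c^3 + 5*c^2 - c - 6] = 3*c^2 + 10*c - 1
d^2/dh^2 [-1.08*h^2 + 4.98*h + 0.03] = -2.16000000000000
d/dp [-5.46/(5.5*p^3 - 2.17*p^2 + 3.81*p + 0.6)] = (90.09*p^2 - 23.6964*p + 20.8026)/(5.5*p^3 - 2.17*p^2 + 3.81*p + 0.6)^2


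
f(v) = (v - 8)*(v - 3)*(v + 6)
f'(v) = (v - 8)*(v - 3) + (v - 8)*(v + 6) + (v - 3)*(v + 6)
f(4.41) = -52.69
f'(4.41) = -27.76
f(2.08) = 44.01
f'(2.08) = -49.82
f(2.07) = 44.51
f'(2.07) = -49.85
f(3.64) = -26.90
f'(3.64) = -38.65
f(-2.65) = 201.58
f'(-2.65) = 5.57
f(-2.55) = 202.01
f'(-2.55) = 3.01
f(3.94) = -37.94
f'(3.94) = -34.83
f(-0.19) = 151.79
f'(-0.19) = -39.99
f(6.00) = -72.00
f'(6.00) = 6.00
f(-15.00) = -3726.00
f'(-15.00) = 783.00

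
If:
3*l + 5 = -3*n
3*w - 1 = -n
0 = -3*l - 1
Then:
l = -1/3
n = -4/3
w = 7/9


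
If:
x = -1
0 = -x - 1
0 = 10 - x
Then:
No Solution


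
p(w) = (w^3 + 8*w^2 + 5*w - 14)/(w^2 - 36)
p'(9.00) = -3.80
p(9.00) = 31.29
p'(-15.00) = 0.93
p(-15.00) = -8.80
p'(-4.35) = 1.45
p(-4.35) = -1.95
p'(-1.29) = 0.29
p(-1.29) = 0.27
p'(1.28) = -0.90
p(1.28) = -0.22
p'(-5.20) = 4.30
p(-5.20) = -3.99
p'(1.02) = -0.70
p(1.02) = -0.01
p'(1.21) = -0.84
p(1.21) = -0.16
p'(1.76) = -1.37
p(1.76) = -0.76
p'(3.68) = -7.03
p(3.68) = -7.24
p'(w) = -2*w*(w^3 + 8*w^2 + 5*w - 14)/(w^2 - 36)^2 + (3*w^2 + 16*w + 5)/(w^2 - 36) = (w^4 - 113*w^2 - 548*w - 180)/(w^4 - 72*w^2 + 1296)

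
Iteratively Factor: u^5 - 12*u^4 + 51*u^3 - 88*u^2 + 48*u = (u - 4)*(u^4 - 8*u^3 + 19*u^2 - 12*u) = (u - 4)*(u - 3)*(u^3 - 5*u^2 + 4*u) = (u - 4)^2*(u - 3)*(u^2 - u) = u*(u - 4)^2*(u - 3)*(u - 1)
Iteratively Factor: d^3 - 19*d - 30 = (d + 3)*(d^2 - 3*d - 10) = (d - 5)*(d + 3)*(d + 2)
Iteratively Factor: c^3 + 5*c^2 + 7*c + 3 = (c + 1)*(c^2 + 4*c + 3) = (c + 1)*(c + 3)*(c + 1)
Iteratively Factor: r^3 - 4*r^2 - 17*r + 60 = (r - 3)*(r^2 - r - 20) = (r - 3)*(r + 4)*(r - 5)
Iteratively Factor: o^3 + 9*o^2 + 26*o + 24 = (o + 4)*(o^2 + 5*o + 6) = (o + 2)*(o + 4)*(o + 3)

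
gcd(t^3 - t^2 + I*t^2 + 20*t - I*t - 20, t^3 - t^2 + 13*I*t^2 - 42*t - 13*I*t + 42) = t - 1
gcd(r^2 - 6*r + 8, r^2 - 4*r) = r - 4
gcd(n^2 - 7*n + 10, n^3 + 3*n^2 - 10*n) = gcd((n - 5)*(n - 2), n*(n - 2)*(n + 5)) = n - 2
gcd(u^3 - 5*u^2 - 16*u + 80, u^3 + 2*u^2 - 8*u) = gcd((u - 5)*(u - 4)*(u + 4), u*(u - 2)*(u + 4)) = u + 4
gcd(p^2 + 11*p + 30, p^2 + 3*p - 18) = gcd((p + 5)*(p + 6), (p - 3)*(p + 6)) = p + 6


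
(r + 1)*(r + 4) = r^2 + 5*r + 4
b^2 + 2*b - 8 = (b - 2)*(b + 4)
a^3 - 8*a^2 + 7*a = a*(a - 7)*(a - 1)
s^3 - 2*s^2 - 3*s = s*(s - 3)*(s + 1)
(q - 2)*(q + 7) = q^2 + 5*q - 14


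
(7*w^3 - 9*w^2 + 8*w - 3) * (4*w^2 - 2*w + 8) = 28*w^5 - 50*w^4 + 106*w^3 - 100*w^2 + 70*w - 24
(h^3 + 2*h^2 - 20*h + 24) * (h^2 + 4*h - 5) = h^5 + 6*h^4 - 17*h^3 - 66*h^2 + 196*h - 120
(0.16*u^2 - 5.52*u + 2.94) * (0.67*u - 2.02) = 0.1072*u^3 - 4.0216*u^2 + 13.1202*u - 5.9388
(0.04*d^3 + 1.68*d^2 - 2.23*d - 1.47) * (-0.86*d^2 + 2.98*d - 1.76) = -0.0344*d^5 - 1.3256*d^4 + 6.8538*d^3 - 8.338*d^2 - 0.4558*d + 2.5872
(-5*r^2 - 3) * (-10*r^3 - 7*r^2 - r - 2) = 50*r^5 + 35*r^4 + 35*r^3 + 31*r^2 + 3*r + 6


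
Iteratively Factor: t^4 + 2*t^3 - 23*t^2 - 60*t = (t - 5)*(t^3 + 7*t^2 + 12*t) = (t - 5)*(t + 3)*(t^2 + 4*t) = (t - 5)*(t + 3)*(t + 4)*(t)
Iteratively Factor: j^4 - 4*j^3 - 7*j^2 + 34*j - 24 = (j - 4)*(j^3 - 7*j + 6) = (j - 4)*(j - 1)*(j^2 + j - 6) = (j - 4)*(j - 1)*(j + 3)*(j - 2)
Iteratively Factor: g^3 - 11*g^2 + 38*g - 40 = (g - 2)*(g^2 - 9*g + 20) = (g - 4)*(g - 2)*(g - 5)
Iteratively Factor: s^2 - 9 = (s - 3)*(s + 3)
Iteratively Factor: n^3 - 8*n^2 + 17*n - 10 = (n - 5)*(n^2 - 3*n + 2) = (n - 5)*(n - 2)*(n - 1)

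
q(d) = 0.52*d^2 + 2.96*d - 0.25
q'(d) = 1.04*d + 2.96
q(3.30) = 15.18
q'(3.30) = 6.39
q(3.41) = 15.89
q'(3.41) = 6.51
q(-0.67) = -2.00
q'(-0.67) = 2.26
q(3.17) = 14.36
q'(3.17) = 6.26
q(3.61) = 17.21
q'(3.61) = 6.71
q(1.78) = 6.67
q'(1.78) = 4.81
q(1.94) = 7.45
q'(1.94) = 4.98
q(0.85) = 2.64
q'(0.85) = 3.84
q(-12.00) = 39.11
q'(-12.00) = -9.52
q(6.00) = 36.23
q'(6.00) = 9.20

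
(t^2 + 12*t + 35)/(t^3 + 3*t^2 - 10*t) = (t + 7)/(t*(t - 2))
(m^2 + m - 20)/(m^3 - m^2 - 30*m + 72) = (m + 5)/(m^2 + 3*m - 18)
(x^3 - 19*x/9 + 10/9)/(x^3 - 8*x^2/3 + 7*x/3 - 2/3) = (x + 5/3)/(x - 1)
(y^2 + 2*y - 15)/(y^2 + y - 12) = (y + 5)/(y + 4)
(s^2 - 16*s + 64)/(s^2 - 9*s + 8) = (s - 8)/(s - 1)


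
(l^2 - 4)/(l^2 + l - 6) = (l + 2)/(l + 3)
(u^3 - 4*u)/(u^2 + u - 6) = u*(u + 2)/(u + 3)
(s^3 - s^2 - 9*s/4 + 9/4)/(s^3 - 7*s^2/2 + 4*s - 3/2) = (s + 3/2)/(s - 1)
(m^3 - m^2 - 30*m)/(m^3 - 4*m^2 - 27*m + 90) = m/(m - 3)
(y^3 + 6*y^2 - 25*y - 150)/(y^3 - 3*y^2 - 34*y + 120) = (y + 5)/(y - 4)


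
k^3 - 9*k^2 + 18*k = k*(k - 6)*(k - 3)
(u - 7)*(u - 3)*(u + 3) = u^3 - 7*u^2 - 9*u + 63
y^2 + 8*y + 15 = (y + 3)*(y + 5)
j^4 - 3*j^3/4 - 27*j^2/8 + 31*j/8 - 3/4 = (j - 3/2)*(j - 1)*(j - 1/4)*(j + 2)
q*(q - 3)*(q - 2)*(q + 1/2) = q^4 - 9*q^3/2 + 7*q^2/2 + 3*q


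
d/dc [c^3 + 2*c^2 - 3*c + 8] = 3*c^2 + 4*c - 3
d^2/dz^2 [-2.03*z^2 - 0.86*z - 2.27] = -4.06000000000000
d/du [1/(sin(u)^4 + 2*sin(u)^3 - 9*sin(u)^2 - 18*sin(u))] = 2*(-2*sin(u)^3 - 3*sin(u)^2 + 9*sin(u) + 9)*cos(u)/((sin(u)^3 + 2*sin(u)^2 - 9*sin(u) - 18)^2*sin(u)^2)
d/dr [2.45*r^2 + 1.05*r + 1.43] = 4.9*r + 1.05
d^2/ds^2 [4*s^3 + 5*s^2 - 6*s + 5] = 24*s + 10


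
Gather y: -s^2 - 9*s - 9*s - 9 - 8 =-s^2 - 18*s - 17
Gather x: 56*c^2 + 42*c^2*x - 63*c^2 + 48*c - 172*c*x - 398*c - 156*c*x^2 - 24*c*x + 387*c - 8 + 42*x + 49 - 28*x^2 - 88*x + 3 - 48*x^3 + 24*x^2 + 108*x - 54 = -7*c^2 + 37*c - 48*x^3 + x^2*(-156*c - 4) + x*(42*c^2 - 196*c + 62) - 10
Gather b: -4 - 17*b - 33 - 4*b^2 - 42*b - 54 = -4*b^2 - 59*b - 91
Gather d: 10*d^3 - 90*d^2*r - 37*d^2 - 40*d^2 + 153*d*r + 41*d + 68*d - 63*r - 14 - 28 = 10*d^3 + d^2*(-90*r - 77) + d*(153*r + 109) - 63*r - 42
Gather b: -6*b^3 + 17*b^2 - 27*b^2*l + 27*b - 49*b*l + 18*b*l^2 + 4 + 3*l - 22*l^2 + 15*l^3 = -6*b^3 + b^2*(17 - 27*l) + b*(18*l^2 - 49*l + 27) + 15*l^3 - 22*l^2 + 3*l + 4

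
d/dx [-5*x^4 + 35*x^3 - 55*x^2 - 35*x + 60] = -20*x^3 + 105*x^2 - 110*x - 35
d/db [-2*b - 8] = -2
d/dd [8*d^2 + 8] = 16*d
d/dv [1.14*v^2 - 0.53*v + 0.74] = 2.28*v - 0.53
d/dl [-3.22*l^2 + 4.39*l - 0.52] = 4.39 - 6.44*l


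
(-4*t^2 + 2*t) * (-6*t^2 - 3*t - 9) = 24*t^4 + 30*t^2 - 18*t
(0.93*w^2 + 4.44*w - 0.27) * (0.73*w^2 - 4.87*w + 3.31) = 0.6789*w^4 - 1.2879*w^3 - 18.7416*w^2 + 16.0113*w - 0.8937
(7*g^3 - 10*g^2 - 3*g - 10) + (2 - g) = 7*g^3 - 10*g^2 - 4*g - 8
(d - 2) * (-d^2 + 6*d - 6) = -d^3 + 8*d^2 - 18*d + 12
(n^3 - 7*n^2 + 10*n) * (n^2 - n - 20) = n^5 - 8*n^4 - 3*n^3 + 130*n^2 - 200*n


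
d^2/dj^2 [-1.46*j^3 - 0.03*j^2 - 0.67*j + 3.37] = -8.76*j - 0.06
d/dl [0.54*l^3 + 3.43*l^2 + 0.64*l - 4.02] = 1.62*l^2 + 6.86*l + 0.64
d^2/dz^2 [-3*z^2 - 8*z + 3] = -6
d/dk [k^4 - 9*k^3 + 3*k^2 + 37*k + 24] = 4*k^3 - 27*k^2 + 6*k + 37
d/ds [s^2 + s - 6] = 2*s + 1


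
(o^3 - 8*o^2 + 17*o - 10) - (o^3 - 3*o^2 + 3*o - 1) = -5*o^2 + 14*o - 9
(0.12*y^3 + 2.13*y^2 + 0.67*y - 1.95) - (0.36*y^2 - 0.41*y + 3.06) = 0.12*y^3 + 1.77*y^2 + 1.08*y - 5.01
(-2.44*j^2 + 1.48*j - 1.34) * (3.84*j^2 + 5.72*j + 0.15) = -9.3696*j^4 - 8.2736*j^3 + 2.954*j^2 - 7.4428*j - 0.201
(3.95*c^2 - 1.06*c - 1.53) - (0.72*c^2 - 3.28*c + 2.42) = 3.23*c^2 + 2.22*c - 3.95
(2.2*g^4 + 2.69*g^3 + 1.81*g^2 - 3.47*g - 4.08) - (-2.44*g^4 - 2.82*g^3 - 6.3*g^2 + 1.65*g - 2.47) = 4.64*g^4 + 5.51*g^3 + 8.11*g^2 - 5.12*g - 1.61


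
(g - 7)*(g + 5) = g^2 - 2*g - 35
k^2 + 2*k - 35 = (k - 5)*(k + 7)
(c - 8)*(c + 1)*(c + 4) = c^3 - 3*c^2 - 36*c - 32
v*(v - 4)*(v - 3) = v^3 - 7*v^2 + 12*v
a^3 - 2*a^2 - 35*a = a*(a - 7)*(a + 5)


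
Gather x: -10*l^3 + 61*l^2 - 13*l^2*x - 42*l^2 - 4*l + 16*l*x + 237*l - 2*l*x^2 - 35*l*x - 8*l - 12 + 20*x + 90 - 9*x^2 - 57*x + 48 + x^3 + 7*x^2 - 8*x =-10*l^3 + 19*l^2 + 225*l + x^3 + x^2*(-2*l - 2) + x*(-13*l^2 - 19*l - 45) + 126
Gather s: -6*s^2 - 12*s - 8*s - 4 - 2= -6*s^2 - 20*s - 6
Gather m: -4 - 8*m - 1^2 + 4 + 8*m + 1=0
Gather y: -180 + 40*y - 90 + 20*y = 60*y - 270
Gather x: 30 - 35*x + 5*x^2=5*x^2 - 35*x + 30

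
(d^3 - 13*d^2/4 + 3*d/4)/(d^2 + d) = (4*d^2 - 13*d + 3)/(4*(d + 1))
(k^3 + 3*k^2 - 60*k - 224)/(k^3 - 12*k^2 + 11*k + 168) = (k^2 + 11*k + 28)/(k^2 - 4*k - 21)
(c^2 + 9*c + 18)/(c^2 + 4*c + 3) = (c + 6)/(c + 1)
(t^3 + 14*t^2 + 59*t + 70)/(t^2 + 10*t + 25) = (t^2 + 9*t + 14)/(t + 5)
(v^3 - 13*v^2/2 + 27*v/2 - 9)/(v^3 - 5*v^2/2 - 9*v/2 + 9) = (v - 2)/(v + 2)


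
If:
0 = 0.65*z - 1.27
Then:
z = 1.95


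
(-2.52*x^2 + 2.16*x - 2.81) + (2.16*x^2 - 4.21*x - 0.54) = -0.36*x^2 - 2.05*x - 3.35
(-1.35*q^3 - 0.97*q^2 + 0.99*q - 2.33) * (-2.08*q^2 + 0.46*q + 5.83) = 2.808*q^5 + 1.3966*q^4 - 10.3759*q^3 - 0.3533*q^2 + 4.6999*q - 13.5839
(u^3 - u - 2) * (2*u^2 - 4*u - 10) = 2*u^5 - 4*u^4 - 12*u^3 + 18*u + 20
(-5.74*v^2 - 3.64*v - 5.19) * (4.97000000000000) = -28.5278*v^2 - 18.0908*v - 25.7943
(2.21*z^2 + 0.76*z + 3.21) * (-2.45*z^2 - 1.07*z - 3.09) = -5.4145*z^4 - 4.2267*z^3 - 15.5066*z^2 - 5.7831*z - 9.9189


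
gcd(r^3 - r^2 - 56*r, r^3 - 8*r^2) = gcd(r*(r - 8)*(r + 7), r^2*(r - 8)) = r^2 - 8*r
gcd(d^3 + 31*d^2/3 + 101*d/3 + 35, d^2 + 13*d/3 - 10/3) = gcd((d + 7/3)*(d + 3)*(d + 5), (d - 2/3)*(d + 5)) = d + 5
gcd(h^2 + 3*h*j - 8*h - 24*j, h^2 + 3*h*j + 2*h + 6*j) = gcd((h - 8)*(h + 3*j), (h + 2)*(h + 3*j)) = h + 3*j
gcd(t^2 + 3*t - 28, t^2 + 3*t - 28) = t^2 + 3*t - 28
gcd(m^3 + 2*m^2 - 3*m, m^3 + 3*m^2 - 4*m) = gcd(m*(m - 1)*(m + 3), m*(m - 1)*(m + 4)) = m^2 - m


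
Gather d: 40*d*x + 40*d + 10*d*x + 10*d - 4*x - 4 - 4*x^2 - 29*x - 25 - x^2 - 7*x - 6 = d*(50*x + 50) - 5*x^2 - 40*x - 35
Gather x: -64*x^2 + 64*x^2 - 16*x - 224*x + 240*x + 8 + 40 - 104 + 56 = 0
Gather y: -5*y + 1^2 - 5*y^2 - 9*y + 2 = -5*y^2 - 14*y + 3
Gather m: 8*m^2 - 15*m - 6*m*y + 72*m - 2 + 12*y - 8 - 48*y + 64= 8*m^2 + m*(57 - 6*y) - 36*y + 54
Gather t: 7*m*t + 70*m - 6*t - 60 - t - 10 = 70*m + t*(7*m - 7) - 70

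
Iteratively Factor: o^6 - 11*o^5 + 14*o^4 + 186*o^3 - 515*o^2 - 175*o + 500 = (o - 5)*(o^5 - 6*o^4 - 16*o^3 + 106*o^2 + 15*o - 100) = (o - 5)^2*(o^4 - o^3 - 21*o^2 + o + 20) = (o - 5)^2*(o + 4)*(o^3 - 5*o^2 - o + 5) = (o - 5)^3*(o + 4)*(o^2 - 1) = (o - 5)^3*(o + 1)*(o + 4)*(o - 1)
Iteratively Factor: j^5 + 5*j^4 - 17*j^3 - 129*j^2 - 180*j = (j + 3)*(j^4 + 2*j^3 - 23*j^2 - 60*j) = j*(j + 3)*(j^3 + 2*j^2 - 23*j - 60) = j*(j + 3)*(j + 4)*(j^2 - 2*j - 15) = j*(j - 5)*(j + 3)*(j + 4)*(j + 3)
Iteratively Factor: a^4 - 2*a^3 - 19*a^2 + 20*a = (a - 5)*(a^3 + 3*a^2 - 4*a) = (a - 5)*(a - 1)*(a^2 + 4*a) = (a - 5)*(a - 1)*(a + 4)*(a)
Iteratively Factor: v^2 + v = (v + 1)*(v)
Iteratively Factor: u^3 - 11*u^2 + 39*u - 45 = (u - 3)*(u^2 - 8*u + 15) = (u - 3)^2*(u - 5)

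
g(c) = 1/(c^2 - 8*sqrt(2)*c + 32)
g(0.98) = 0.05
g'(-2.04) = 0.00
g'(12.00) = -0.00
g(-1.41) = 0.02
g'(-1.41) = 0.01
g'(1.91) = 0.04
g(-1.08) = 0.02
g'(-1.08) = 0.01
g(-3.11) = 0.01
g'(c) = (-2*c + 8*sqrt(2))/(c^2 - 8*sqrt(2)*c + 32)^2 = 2*(-c + 4*sqrt(2))/(c^2 - 8*sqrt(2)*c + 32)^2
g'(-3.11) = 0.00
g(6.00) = 8.49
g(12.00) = 0.02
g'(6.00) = -49.50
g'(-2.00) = 0.00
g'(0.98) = 0.02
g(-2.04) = 0.02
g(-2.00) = 0.02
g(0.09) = 0.03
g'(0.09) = 0.01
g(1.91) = 0.07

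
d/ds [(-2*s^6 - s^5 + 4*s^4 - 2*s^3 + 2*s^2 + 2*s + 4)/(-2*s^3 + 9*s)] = 2*(6*s^8 + 2*s^7 - 49*s^6 - 18*s^5 + 56*s^4 - 14*s^3 + 21*s^2 - 18)/(s^2*(4*s^4 - 36*s^2 + 81))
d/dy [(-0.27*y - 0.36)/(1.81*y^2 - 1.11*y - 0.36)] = (0.4887*y^2 + 1.3032*y - 0.3024)/(3.2761*y^4 - 4.0182*y^3 - 0.0710999999999997*y^2 + 0.7992*y + 0.1296)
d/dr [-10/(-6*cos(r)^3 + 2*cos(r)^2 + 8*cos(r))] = 5*(9*cos(r)^2 - 2*cos(r) - 4)*sin(r)/((-3*cos(r)^2 + cos(r) + 4)^2*cos(r)^2)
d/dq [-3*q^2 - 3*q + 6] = -6*q - 3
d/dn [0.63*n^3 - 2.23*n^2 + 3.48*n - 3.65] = 1.89*n^2 - 4.46*n + 3.48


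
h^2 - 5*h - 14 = (h - 7)*(h + 2)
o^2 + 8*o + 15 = (o + 3)*(o + 5)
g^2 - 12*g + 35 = (g - 7)*(g - 5)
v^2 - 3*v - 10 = (v - 5)*(v + 2)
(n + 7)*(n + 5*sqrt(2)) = n^2 + 7*n + 5*sqrt(2)*n + 35*sqrt(2)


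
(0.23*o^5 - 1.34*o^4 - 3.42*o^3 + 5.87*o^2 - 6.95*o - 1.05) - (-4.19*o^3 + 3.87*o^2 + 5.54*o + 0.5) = 0.23*o^5 - 1.34*o^4 + 0.77*o^3 + 2.0*o^2 - 12.49*o - 1.55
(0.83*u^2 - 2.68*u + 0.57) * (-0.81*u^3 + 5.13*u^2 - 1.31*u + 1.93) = -0.6723*u^5 + 6.4287*u^4 - 15.2974*u^3 + 8.0368*u^2 - 5.9191*u + 1.1001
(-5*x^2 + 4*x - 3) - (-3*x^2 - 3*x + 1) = -2*x^2 + 7*x - 4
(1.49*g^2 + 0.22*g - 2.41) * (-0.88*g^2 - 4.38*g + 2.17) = -1.3112*g^4 - 6.7198*g^3 + 4.3905*g^2 + 11.0332*g - 5.2297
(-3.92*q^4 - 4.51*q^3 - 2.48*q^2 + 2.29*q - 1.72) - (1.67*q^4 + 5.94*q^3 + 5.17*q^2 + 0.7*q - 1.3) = -5.59*q^4 - 10.45*q^3 - 7.65*q^2 + 1.59*q - 0.42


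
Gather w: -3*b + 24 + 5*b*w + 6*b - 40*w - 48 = 3*b + w*(5*b - 40) - 24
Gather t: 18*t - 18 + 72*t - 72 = 90*t - 90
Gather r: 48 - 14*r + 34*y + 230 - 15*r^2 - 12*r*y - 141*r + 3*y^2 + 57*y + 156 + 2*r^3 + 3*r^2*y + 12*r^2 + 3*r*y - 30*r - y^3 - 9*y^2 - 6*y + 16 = 2*r^3 + r^2*(3*y - 3) + r*(-9*y - 185) - y^3 - 6*y^2 + 85*y + 450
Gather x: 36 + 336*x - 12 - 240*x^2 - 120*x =-240*x^2 + 216*x + 24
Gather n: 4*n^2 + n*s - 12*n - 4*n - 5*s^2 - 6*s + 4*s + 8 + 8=4*n^2 + n*(s - 16) - 5*s^2 - 2*s + 16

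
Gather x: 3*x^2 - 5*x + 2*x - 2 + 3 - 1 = 3*x^2 - 3*x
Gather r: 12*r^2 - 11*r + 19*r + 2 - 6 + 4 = 12*r^2 + 8*r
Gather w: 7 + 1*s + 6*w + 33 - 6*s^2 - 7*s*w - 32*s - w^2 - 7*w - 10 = -6*s^2 - 31*s - w^2 + w*(-7*s - 1) + 30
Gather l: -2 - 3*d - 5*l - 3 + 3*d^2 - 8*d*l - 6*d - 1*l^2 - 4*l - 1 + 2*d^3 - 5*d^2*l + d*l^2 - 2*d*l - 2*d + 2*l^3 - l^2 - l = 2*d^3 + 3*d^2 - 11*d + 2*l^3 + l^2*(d - 2) + l*(-5*d^2 - 10*d - 10) - 6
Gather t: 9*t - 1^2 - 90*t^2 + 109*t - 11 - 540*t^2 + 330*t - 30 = -630*t^2 + 448*t - 42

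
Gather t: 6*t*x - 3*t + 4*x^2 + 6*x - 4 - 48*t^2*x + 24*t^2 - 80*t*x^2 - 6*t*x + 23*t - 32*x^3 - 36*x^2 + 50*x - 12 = t^2*(24 - 48*x) + t*(20 - 80*x^2) - 32*x^3 - 32*x^2 + 56*x - 16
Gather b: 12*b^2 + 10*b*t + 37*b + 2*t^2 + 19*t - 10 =12*b^2 + b*(10*t + 37) + 2*t^2 + 19*t - 10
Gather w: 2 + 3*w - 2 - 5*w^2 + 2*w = -5*w^2 + 5*w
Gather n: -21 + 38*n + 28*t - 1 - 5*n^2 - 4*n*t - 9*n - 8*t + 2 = -5*n^2 + n*(29 - 4*t) + 20*t - 20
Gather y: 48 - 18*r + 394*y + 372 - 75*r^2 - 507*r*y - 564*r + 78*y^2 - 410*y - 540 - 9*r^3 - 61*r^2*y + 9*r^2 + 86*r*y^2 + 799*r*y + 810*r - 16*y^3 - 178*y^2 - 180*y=-9*r^3 - 66*r^2 + 228*r - 16*y^3 + y^2*(86*r - 100) + y*(-61*r^2 + 292*r - 196) - 120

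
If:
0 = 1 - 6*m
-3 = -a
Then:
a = 3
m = 1/6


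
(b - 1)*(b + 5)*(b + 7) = b^3 + 11*b^2 + 23*b - 35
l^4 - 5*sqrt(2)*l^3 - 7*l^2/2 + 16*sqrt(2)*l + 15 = (l - 5*sqrt(2))*(l - 3*sqrt(2)/2)*(l + sqrt(2)/2)*(l + sqrt(2))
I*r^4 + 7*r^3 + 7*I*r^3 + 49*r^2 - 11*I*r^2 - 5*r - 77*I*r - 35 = (r + 7)*(r - 5*I)*(r - I)*(I*r + 1)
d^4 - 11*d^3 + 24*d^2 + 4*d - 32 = (d - 8)*(d - 2)^2*(d + 1)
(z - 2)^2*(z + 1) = z^3 - 3*z^2 + 4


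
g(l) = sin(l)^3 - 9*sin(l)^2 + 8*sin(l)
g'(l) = 3*sin(l)^2*cos(l) - 18*sin(l)*cos(l) + 8*cos(l)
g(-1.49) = -17.91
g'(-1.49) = 2.33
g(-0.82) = -11.05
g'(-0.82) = 15.53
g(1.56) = 0.00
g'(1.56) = -0.08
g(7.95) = 0.03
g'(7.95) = 0.67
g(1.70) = 0.06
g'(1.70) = 0.89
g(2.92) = 1.33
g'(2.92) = -4.09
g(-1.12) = -15.22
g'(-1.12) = 11.60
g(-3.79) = 1.77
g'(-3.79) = 1.42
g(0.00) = 0.00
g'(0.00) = 8.00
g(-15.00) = -9.28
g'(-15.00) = -15.93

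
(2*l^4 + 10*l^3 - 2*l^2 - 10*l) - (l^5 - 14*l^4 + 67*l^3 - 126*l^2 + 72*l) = -l^5 + 16*l^4 - 57*l^3 + 124*l^2 - 82*l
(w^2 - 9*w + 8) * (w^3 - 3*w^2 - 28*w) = w^5 - 12*w^4 + 7*w^3 + 228*w^2 - 224*w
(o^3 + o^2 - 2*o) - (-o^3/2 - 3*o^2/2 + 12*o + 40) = 3*o^3/2 + 5*o^2/2 - 14*o - 40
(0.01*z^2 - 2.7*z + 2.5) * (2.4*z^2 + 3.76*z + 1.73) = 0.024*z^4 - 6.4424*z^3 - 4.1347*z^2 + 4.729*z + 4.325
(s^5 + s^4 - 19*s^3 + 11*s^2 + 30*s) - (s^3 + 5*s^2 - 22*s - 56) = s^5 + s^4 - 20*s^3 + 6*s^2 + 52*s + 56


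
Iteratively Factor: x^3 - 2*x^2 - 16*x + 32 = (x - 4)*(x^2 + 2*x - 8) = (x - 4)*(x - 2)*(x + 4)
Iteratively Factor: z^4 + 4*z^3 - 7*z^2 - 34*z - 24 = (z + 2)*(z^3 + 2*z^2 - 11*z - 12) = (z + 2)*(z + 4)*(z^2 - 2*z - 3) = (z + 1)*(z + 2)*(z + 4)*(z - 3)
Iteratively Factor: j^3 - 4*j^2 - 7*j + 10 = (j - 1)*(j^2 - 3*j - 10) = (j - 5)*(j - 1)*(j + 2)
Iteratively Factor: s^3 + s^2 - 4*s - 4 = (s + 1)*(s^2 - 4) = (s + 1)*(s + 2)*(s - 2)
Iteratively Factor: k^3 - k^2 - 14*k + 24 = (k - 3)*(k^2 + 2*k - 8) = (k - 3)*(k + 4)*(k - 2)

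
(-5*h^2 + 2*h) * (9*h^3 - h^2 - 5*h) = -45*h^5 + 23*h^4 + 23*h^3 - 10*h^2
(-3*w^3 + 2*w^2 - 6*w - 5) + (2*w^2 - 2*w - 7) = -3*w^3 + 4*w^2 - 8*w - 12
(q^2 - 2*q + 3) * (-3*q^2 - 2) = -3*q^4 + 6*q^3 - 11*q^2 + 4*q - 6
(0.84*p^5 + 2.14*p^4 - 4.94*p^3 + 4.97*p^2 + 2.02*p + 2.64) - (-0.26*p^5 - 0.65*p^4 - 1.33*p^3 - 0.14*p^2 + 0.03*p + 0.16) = 1.1*p^5 + 2.79*p^4 - 3.61*p^3 + 5.11*p^2 + 1.99*p + 2.48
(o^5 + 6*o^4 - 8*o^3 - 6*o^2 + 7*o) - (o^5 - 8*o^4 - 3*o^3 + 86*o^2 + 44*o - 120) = 14*o^4 - 5*o^3 - 92*o^2 - 37*o + 120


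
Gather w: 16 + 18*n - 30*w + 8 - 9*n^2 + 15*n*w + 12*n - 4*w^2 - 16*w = -9*n^2 + 30*n - 4*w^2 + w*(15*n - 46) + 24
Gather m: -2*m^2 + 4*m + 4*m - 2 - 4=-2*m^2 + 8*m - 6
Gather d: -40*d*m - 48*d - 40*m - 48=d*(-40*m - 48) - 40*m - 48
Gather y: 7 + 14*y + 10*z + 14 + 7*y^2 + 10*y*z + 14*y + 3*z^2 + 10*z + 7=7*y^2 + y*(10*z + 28) + 3*z^2 + 20*z + 28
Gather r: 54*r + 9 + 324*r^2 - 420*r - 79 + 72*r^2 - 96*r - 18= 396*r^2 - 462*r - 88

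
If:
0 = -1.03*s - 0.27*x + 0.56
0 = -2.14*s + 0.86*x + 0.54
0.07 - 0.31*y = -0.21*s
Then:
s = 0.43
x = 0.44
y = 0.52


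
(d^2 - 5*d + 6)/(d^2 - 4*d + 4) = (d - 3)/(d - 2)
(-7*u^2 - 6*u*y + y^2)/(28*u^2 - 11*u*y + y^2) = (u + y)/(-4*u + y)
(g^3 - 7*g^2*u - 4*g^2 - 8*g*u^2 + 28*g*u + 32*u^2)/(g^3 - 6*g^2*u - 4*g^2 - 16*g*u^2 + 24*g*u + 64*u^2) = (g + u)/(g + 2*u)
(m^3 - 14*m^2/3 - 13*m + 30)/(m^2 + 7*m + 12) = (m^2 - 23*m/3 + 10)/(m + 4)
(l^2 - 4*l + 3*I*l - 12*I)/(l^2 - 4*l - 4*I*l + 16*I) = (l + 3*I)/(l - 4*I)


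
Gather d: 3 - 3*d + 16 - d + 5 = 24 - 4*d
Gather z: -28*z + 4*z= -24*z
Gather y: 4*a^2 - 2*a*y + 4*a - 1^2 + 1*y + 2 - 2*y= 4*a^2 + 4*a + y*(-2*a - 1) + 1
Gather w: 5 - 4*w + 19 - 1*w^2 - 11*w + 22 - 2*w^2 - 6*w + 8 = -3*w^2 - 21*w + 54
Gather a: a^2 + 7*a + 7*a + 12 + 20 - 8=a^2 + 14*a + 24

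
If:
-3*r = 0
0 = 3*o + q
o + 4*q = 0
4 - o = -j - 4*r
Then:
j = -4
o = 0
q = 0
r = 0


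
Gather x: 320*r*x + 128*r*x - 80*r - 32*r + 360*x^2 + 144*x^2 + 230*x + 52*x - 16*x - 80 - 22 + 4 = -112*r + 504*x^2 + x*(448*r + 266) - 98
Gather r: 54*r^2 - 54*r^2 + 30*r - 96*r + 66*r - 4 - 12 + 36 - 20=0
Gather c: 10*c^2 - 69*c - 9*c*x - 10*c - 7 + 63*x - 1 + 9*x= 10*c^2 + c*(-9*x - 79) + 72*x - 8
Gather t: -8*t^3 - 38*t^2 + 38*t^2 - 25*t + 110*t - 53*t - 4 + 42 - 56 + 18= -8*t^3 + 32*t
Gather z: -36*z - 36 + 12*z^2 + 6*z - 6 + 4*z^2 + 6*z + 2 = 16*z^2 - 24*z - 40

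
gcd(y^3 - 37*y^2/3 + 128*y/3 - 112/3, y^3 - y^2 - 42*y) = y - 7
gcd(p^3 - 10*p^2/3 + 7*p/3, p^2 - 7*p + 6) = p - 1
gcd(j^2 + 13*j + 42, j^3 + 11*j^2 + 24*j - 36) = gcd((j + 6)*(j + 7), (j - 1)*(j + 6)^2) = j + 6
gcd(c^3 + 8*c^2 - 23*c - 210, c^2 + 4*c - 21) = c + 7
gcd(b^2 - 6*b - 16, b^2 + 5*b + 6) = b + 2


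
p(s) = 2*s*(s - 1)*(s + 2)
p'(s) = 2*s*(s - 1) + 2*s*(s + 2) + 2*(s - 1)*(s + 2)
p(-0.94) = 3.87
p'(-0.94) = -2.46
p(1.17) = 1.26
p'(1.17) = 8.89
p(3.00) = 60.00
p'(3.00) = 62.00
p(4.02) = 146.17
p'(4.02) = 109.04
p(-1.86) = 1.49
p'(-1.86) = 9.32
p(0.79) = -0.93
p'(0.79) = 2.90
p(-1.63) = 3.17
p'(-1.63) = 5.42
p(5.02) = 283.33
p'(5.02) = 167.28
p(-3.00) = -24.00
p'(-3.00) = 38.00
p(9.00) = 1584.00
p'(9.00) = 518.00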